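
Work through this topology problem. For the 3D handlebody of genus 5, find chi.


A genus-g handlebody deformation retracts to a wedge of g circles.
chi(vee_g S^1) = 1 - g.
chi(H_5) = 1 - 5 = -4

-4


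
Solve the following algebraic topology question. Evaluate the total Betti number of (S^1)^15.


b_k(T^15) = C(15,k), so the sum over k is sum_k C(15,k) = 2^15.
Total = 2^15 = 32768

32768


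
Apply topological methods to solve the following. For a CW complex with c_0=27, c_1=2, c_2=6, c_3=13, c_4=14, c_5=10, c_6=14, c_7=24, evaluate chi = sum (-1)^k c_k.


chi = sum_k (-1)^k c_k.
= (-1)^0*27 + (-1)^1*2 + (-1)^2*6 + (-1)^3*13 + (-1)^4*14 + (-1)^5*10 + (-1)^6*14 + (-1)^7*24
= (27) + (-2) + (6) + (-13) + (14) + (-10) + (14) + (-24)
= 12

12


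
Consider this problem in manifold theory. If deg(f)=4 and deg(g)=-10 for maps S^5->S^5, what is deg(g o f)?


Degree is multiplicative under composition: deg(g o f) = deg(g) * deg(f).
= -10 * 4 = -40

-40


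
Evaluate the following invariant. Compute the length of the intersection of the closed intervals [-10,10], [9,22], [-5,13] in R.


Intersection = [max(a_i), min(b_i)] = [9, 10].
Length = 10 - 9 = 1

1


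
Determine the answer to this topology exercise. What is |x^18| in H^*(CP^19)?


|x| = 2 in H^*(CP^n).
|x^18| = 18 * |x| = 18 * 2 = 36

36


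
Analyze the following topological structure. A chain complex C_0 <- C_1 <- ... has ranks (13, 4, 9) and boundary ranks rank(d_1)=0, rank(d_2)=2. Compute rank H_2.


rank H_k = rank(ker d_k) - rank(im d_{k+1}).
rank(ker d_2) = rank(C_2) - rank(d_2) = 9 - 2 = 7.
rank(im d_{2+1}) = 0.
rank H_2 = 7 - 0 = 7

7


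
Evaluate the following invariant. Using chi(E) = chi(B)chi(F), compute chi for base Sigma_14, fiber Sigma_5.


For a fiber bundle F -> E -> B (with CW structure): chi(E) = chi(B) * chi(F).
chi(Sigma_14) = -26, chi(Sigma_5) = -8.
chi(E) = (-26) * (-8) = 208

208


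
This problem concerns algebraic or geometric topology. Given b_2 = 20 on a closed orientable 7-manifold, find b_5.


Poincare duality for closed orientable n-manifolds: b_k = b_{n-k}.
Here n = 7, so b_5 = b_2 = 20

20


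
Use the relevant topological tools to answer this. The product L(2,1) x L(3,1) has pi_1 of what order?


pi_1(X x Y) = pi_1(X) x pi_1(Y).
pi_1(L(2,1)) = Z/2, pi_1(L(3,1)) = Z/3.
|Z/2 x Z/3| = 2 * 3 = 6

6


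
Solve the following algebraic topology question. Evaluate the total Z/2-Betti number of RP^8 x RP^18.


dim H^*(RP^n; Z/2) = n+1 (one Z/2 in each degree 0..n).
Total Betti number is multiplicative.
Total = (8+1) * (18+1) = 9 * 19 = 171

171


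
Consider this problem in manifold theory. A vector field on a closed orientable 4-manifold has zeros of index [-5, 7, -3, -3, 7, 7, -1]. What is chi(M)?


Poincare-Hopf: chi(M) = sum of indices of zeros.
chi = (-5) + (7) + (-3) + (-3) + (7) + (7) + (-1) = 9

9


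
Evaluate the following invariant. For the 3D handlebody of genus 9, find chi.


A genus-g handlebody deformation retracts to a wedge of g circles.
chi(vee_g S^1) = 1 - g.
chi(H_9) = 1 - 9 = -8

-8


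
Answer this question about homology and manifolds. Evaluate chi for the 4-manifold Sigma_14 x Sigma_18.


chi(Sigma_14) = 2 - 2*14 = -26
chi(Sigma_18) = 2 - 2*18 = -34
chi(product) = (-26) * (-34) = 884

884


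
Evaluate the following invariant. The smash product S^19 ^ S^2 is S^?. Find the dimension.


S^m ^ S^n = S^{m+n}.
k = 19 + 2 = 21

21


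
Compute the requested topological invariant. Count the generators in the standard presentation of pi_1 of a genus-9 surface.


Standard presentation: pi_1(Sigma_g) = <a_1,b_1,...,a_g,b_g | [a_1,b_1]...[a_g,b_g] = 1>.
Number of generators = 2g = 2*9 = 18

18


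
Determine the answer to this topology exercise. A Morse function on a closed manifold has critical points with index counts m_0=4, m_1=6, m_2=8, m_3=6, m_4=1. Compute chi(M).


Morse theory: chi(M) = sum_k (-1)^k m_k where m_k = #(index-k critical points).
= (4) + (-6) + (8) + (-6) + (1) = 1

1


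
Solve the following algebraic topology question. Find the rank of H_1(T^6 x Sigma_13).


pi_1(A x B) = pi_1(A) x pi_1(B); rank of abelianization = b_1.
b_1(T^6) = 6, b_1(Sigma_13) = 2*13 = 26.
b_1(product) = 6 + 26 = 32

32


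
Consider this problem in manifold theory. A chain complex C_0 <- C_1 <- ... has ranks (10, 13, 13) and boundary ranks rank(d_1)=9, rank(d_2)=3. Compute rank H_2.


rank H_k = rank(ker d_k) - rank(im d_{k+1}).
rank(ker d_2) = rank(C_2) - rank(d_2) = 13 - 3 = 10.
rank(im d_{2+1}) = 0.
rank H_2 = 10 - 0 = 10

10


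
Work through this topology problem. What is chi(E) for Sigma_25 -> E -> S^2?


chi(S^2) = 2 (n even), chi(Sigma_25) = 2 - 2*25 = -48.
chi(E) = 2 * (-48) = -96

-96


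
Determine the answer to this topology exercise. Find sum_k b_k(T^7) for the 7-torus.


b_k(T^7) = C(7,k), so the sum over k is sum_k C(7,k) = 2^7.
Total = 2^7 = 128

128


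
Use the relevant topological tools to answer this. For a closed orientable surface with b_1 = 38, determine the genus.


For a closed orientable surface: b_1 = 2g.
38 = 2g
g = 38 / 2 = 19

19


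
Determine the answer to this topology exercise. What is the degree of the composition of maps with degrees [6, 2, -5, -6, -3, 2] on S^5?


Degree is multiplicative: deg(composition) = product of degrees.
= (6) * (2) * (-5) * (-6) * (-3) * (2) = -2160

-2160


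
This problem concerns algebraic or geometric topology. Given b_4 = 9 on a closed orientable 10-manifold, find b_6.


Poincare duality for closed orientable n-manifolds: b_k = b_{n-k}.
Here n = 10, so b_6 = b_4 = 9

9


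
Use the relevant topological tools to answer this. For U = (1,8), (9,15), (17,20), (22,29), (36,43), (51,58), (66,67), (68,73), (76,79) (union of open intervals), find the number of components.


Sort and merge overlapping open intervals.
Merged: (1,8), (9,15), (17,20), (22,29), (36,43), (51,58), (66,67), (68,73), (76,79).
Number of components = 9

9


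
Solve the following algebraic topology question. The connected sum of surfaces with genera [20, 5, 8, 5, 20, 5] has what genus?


Genus is additive under connected sum of orientable surfaces.
g = 20 + 5 + 8 + 5 + 20 + 5 = 63

63


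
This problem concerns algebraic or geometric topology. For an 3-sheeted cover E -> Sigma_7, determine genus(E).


For an n-sheeted cover: chi(E) = n * chi(B).
chi(Sigma_7) = 2 - 2*7 = -12.
chi(E) = 3 * (-12) = -36.
genus(E) = (2 - chi(E))/2 = (2 - (-36))/2 = 38/2 = 19

19


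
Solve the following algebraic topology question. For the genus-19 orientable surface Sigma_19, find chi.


For a closed orientable surface of genus g: chi = 2 - 2g.
Here g = 19.
chi = 2 - 2*19 = 2 - 38 = -36

-36


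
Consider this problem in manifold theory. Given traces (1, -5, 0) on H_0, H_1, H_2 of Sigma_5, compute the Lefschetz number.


L(f) = tr(f_0*) - tr(f_1*) + tr(f_2*).
= 1 - (-5) + (0)
= 6

6


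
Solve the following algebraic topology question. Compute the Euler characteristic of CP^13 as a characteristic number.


For any closed oriented manifold, <e(TM),[M]> = chi(M).
chi(CP^13) = 13+1 = 14

14


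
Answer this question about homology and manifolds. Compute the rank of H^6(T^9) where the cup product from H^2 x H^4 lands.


Cup product: H^p x H^q -> H^{p+q}; here p+q = 2+4 = 6.
rank H^k(T^n) = C(n,k).
C(9,6) = 84

84


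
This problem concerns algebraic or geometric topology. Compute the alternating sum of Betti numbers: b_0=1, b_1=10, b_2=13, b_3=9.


chi = sum_k (-1)^k b_k.
= (1) + (-10) + (13) + (-9)
= -5

-5


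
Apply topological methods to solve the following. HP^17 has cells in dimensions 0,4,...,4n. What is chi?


HP^17 has one cell in each dimension 0, 4, ..., 4*17 (17+1 cells, all even-dim).
chi = 17 + 1 = 18

18


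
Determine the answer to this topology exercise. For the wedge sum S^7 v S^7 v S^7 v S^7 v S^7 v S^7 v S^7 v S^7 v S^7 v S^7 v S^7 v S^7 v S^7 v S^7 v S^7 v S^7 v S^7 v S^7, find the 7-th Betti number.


For a wedge of spheres, H_k (k>0) is free on one generator per sphere of dimension k.
Spheres of dimension 7: count = 18.
b_7 = 18

18


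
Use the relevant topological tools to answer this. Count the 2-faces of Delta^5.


Delta^5 has 5+1 vertices. A 2-face is a choice of 2+1 vertices.
f_2 = C(5+1, 2+1) = C(6,3) = 20

20


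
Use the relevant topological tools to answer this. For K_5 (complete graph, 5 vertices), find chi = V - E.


K_5: V = 5, E = C(5,2) = 10.
chi = V - E = 5 - 10 = -5

-5


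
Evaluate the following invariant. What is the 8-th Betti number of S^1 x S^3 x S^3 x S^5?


Each S^d has Poincare polynomial 1 + t^d.
The product S^1 x S^3 x S^3 x S^5 has Poincare polynomial prod(1+t^d_i).
Expanding: b_0=1, b_1=1, b_3=2, b_4=2, b_5=1, b_6=2, b_7=1, b_8=2, b_9=2, b_11=1, b_12=1.
b_8 = 2

2


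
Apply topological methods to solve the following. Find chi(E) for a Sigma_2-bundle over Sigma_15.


For a fiber bundle F -> E -> B (with CW structure): chi(E) = chi(B) * chi(F).
chi(Sigma_15) = -28, chi(Sigma_2) = -2.
chi(E) = (-28) * (-2) = 56

56


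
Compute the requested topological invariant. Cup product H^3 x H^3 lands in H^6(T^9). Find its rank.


Cup product: H^p x H^q -> H^{p+q}; here p+q = 3+3 = 6.
rank H^k(T^n) = C(n,k).
C(9,6) = 84

84


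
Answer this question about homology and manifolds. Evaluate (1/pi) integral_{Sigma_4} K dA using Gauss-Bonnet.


Gauss-Bonnet: integral K dA = 2*pi*chi(M).
chi(Sigma_4) = 2 - 2*4 = -6.
(integral K dA)/pi = 2*chi = 2*(-6) = -12

-12


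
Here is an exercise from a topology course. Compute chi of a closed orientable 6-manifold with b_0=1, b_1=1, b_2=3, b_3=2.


By Poincare duality b_k = b_{6-k}, so full Betti numbers: b_0=1, b_1=1, b_2=3, b_3=2, b_4=3, b_5=1, b_6=1.
chi = sum (-1)^k b_k = 4

4


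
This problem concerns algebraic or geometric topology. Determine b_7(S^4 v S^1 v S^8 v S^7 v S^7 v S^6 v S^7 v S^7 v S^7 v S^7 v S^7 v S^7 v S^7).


For a wedge of spheres, H_k (k>0) is free on one generator per sphere of dimension k.
Spheres of dimension 7: count = 9.
b_7 = 9

9


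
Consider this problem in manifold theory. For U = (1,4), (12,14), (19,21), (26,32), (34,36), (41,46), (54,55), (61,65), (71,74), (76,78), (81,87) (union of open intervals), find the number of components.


Sort and merge overlapping open intervals.
Merged: (1,4), (12,14), (19,21), (26,32), (34,36), (41,46), (54,55), (61,65), (71,74), (76,78), (81,87).
Number of components = 11

11


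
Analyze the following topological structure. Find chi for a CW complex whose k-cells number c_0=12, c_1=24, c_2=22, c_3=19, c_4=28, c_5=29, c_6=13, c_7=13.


chi = sum_k (-1)^k c_k.
= (-1)^0*12 + (-1)^1*24 + (-1)^2*22 + (-1)^3*19 + (-1)^4*28 + (-1)^5*29 + (-1)^6*13 + (-1)^7*13
= (12) + (-24) + (22) + (-19) + (28) + (-29) + (13) + (-13)
= -10

-10


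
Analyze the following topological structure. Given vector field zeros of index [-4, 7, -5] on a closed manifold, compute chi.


Poincare-Hopf: chi(M) = sum of indices of zeros.
chi = (-4) + (7) + (-5) = -2

-2


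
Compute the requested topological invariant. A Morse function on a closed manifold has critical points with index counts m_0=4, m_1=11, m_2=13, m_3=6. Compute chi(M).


Morse theory: chi(M) = sum_k (-1)^k m_k where m_k = #(index-k critical points).
= (4) + (-11) + (13) + (-6) = 0

0


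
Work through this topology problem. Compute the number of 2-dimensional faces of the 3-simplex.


Delta^3 has 3+1 vertices. A 2-face is a choice of 2+1 vertices.
f_2 = C(3+1, 2+1) = C(4,3) = 4

4


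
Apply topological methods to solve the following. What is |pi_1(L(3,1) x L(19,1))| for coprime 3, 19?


pi_1(X x Y) = pi_1(X) x pi_1(Y).
pi_1(L(3,1)) = Z/3, pi_1(L(19,1)) = Z/19.
|Z/3 x Z/19| = 3 * 19 = 57

57


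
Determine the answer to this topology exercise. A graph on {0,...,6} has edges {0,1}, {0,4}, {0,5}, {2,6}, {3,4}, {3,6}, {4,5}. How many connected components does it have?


Run DFS/union-find over 7 vertices.
V = 7, E = 7.
Number of components = 1

1


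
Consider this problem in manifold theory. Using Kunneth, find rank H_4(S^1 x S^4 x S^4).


Each S^d has Poincare polynomial 1 + t^d.
The product S^1 x S^4 x S^4 has Poincare polynomial prod(1+t^d_i).
Expanding: b_0=1, b_1=1, b_4=2, b_5=2, b_8=1, b_9=1.
b_4 = 2

2


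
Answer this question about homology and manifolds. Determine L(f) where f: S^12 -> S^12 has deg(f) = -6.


On S^12: L(f) = tr(f_0*) + (-1)^12 tr(f_12*) = 1 + (-1)^12 * deg(f).
L(f) = 1 + (-1)^12 * -6 = 1 + -6 = -5

-5


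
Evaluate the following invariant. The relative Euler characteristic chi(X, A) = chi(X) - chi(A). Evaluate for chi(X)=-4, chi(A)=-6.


Relative Euler characteristic: chi(X, A) = chi(X) - chi(A).
= -4 - (-6) = 2

2


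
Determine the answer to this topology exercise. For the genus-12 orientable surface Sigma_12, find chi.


For a closed orientable surface of genus g: chi = 2 - 2g.
Here g = 12.
chi = 2 - 2*12 = 2 - 24 = -22

-22


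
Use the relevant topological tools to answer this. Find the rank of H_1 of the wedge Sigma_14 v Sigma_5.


For a wedge: H_1(A v B) = H_1(A) + H_1(B).
b_1(Sigma_14) = 28, b_1(Sigma_5) = 10.
b_1 = 28 + 10 = 38

38


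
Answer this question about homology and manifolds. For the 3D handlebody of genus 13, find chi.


A genus-g handlebody deformation retracts to a wedge of g circles.
chi(vee_g S^1) = 1 - g.
chi(H_13) = 1 - 13 = -12

-12


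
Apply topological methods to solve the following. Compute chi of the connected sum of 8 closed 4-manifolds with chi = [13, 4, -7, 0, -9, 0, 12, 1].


For n-manifolds: chi(A#B) = chi(A) + chi(B) - chi(S^4).
chi(S^4) = 1 + (-1)^4 = 2.
chi(#) = (sum chi_i) - (8-1)*chi(S^4) = 14 - 7*2 = 0

0


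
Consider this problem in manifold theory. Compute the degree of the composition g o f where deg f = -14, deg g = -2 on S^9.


Degree is multiplicative under composition: deg(g o f) = deg(g) * deg(f).
= -2 * -14 = 28

28


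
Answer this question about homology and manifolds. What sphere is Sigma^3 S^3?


Each suspension raises dimension by 1: Sigma S^n = S^{n+1}.
Sigma^3 S^3 = S^{3+3} = S^6

6


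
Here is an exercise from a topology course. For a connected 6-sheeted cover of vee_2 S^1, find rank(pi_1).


Nielsen-Schreier: an index-n subgroup of F_r is free of rank 1 + n(r-1).
Equivalently: chi(cover) = n*chi(base); chi(vee_r S^1) = 1 - 2 = -1.
chi(E) = 6*(-1) = -6; rank = 1 - chi(E) = 1 - (-6) = 7.
rank = 1 + 6*(2-1) = 1 + 6 = 7

7


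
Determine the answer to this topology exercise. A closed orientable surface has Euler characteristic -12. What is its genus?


chi = 2 - 2g for closed orientable surfaces.
-12 = 2 - 2g
2g = 2 - (-12) = 14
g = 7

7


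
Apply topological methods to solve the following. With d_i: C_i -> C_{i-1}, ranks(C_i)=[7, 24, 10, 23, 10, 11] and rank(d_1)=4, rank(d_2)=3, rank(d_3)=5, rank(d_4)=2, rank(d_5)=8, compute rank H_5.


rank H_k = rank(ker d_k) - rank(im d_{k+1}).
rank(ker d_5) = rank(C_5) - rank(d_5) = 11 - 8 = 3.
rank(im d_{5+1}) = 0.
rank H_5 = 3 - 0 = 3

3


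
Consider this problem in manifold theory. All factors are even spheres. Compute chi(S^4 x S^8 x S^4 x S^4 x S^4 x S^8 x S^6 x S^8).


chi is multiplicative: chi(X x Y) = chi(X) chi(Y).
Each even-dim sphere has chi = 2. There are 8 factors.
chi = 2^8 = 256

256


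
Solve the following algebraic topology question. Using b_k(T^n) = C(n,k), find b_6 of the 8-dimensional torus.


By the Kunneth formula, b_k(T^n) = C(n,k).
b_6(T^8) = C(8,6).
C(8,6) = 8!/(6!*2!) = 28

28


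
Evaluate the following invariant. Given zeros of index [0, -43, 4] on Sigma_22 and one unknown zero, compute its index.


Poincare-Hopf: sum of indices = chi(M).
chi(Sigma_22) = 2 - 2*22 = -42.
Sum of known indices = -39.
x = chi - (sum known) = -42 - (-39) = -3

-3


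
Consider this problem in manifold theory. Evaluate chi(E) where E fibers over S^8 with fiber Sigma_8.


chi(S^8) = 2 (n even), chi(Sigma_8) = 2 - 2*8 = -14.
chi(E) = 2 * (-14) = -28

-28


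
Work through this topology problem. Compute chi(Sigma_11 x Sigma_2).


chi(Sigma_11) = 2 - 2*11 = -20
chi(Sigma_2) = 2 - 2*2 = -2
chi(product) = (-20) * (-2) = 40

40


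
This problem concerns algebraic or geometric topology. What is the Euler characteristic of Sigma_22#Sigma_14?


chi(Sigma_22) = 2 - 2*22 = -42
chi(Sigma_14) = 2 - 2*14 = -26
For surfaces: chi(A#B) = chi(A) + chi(B) - 2.
chi = -42 + -26 - 2 = -70

-70


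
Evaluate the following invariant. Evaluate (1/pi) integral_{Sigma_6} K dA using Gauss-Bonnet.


Gauss-Bonnet: integral K dA = 2*pi*chi(M).
chi(Sigma_6) = 2 - 2*6 = -10.
(integral K dA)/pi = 2*chi = 2*(-10) = -20

-20


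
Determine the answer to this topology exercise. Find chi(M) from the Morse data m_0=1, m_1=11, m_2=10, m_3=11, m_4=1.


Morse theory: chi(M) = sum_k (-1)^k m_k where m_k = #(index-k critical points).
= (1) + (-11) + (10) + (-11) + (1) = -10

-10


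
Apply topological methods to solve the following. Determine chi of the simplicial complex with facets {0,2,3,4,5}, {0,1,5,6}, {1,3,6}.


Enumerate all faces; f-vector: f_0=7, f_1=17, f_2=15, f_3=6, f_4=1.
chi = sum (-1)^k f_k = 0

0


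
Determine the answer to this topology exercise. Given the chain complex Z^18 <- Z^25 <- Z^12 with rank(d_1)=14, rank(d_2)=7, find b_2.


rank H_k = rank(ker d_k) - rank(im d_{k+1}).
rank(ker d_2) = rank(C_2) - rank(d_2) = 12 - 7 = 5.
rank(im d_{2+1}) = 0.
rank H_2 = 5 - 0 = 5

5


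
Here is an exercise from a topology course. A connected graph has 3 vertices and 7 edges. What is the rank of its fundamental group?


For a connected graph: rank(pi_1) = b_1 = E - V + 1 = 1 - chi.
chi = V - E = 3 - 7 = -4.
rank = 1 - (-4) = 7 - 3 + 1 = 5

5


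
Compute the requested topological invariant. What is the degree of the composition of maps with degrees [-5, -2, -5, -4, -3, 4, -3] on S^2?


Degree is multiplicative: deg(composition) = product of degrees.
= (-5) * (-2) * (-5) * (-4) * (-3) * (4) * (-3) = 7200

7200


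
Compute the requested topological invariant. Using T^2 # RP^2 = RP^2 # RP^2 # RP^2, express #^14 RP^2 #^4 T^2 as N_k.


Since a >= 1, the sum is non-orientable; each T^2 can be replaced by RP^2 # RP^2 (since T^2#RP^2 = 3RP^2).
Total crosscaps k = 14 + 2*4 = 22.
Check via chi: chi = 14*1 + 4*0 - (14+4-1)*2 = -20 = 2 - k = -20. Consistent.

22


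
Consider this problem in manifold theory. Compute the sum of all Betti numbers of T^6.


b_k(T^6) = C(6,k), so the sum over k is sum_k C(6,k) = 2^6.
Total = 2^6 = 64

64


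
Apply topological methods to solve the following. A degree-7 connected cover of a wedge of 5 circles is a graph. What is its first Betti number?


Nielsen-Schreier: an index-n subgroup of F_r is free of rank 1 + n(r-1).
Equivalently: chi(cover) = n*chi(base); chi(vee_r S^1) = 1 - 5 = -4.
chi(E) = 7*(-4) = -28; rank = 1 - chi(E) = 1 - (-28) = 29.
rank = 1 + 7*(5-1) = 1 + 28 = 29

29


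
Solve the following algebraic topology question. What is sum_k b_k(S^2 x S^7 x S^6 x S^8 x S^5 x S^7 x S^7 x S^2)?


Total Betti number is multiplicative under products.
Each S^d (d>=1) has total Betti number 2.
There are 8 sphere factors.
Total = 2^8 = 256

256


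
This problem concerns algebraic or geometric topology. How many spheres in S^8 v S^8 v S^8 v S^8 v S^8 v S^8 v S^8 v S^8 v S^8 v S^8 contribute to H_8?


For a wedge of spheres, H_k (k>0) is free on one generator per sphere of dimension k.
Spheres of dimension 8: count = 10.
b_8 = 10

10


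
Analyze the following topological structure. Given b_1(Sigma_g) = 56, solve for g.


For a closed orientable surface: b_1 = 2g.
56 = 2g
g = 56 / 2 = 28

28


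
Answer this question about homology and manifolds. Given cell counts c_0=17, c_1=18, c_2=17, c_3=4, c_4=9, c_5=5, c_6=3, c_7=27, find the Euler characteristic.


chi = sum_k (-1)^k c_k.
= (-1)^0*17 + (-1)^1*18 + (-1)^2*17 + (-1)^3*4 + (-1)^4*9 + (-1)^5*5 + (-1)^6*3 + (-1)^7*27
= (17) + (-18) + (17) + (-4) + (9) + (-5) + (3) + (-27)
= -8

-8


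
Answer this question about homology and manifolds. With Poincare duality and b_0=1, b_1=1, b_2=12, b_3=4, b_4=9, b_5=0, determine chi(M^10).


By Poincare duality b_k = b_{10-k}, so full Betti numbers: b_0=1, b_1=1, b_2=12, b_3=4, b_4=9, b_5=0, b_6=9, b_7=4, b_8=12, b_9=1, b_10=1.
chi = sum (-1)^k b_k = 34

34


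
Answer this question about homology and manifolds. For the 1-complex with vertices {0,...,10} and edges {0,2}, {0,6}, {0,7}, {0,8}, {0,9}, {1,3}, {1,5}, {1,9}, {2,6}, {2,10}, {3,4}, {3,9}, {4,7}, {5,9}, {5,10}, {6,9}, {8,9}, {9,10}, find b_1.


b_1 = E - V + (number of components).
E = 18, V = 11, components = 1.
b_1 = 18 - 11 + 1 = 8

8


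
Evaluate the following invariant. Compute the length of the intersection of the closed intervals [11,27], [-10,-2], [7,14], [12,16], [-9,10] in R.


Intersection = [max(a_i), min(b_i)] = [12, -2].
Since 12 > -2, the intersection is empty.
Length = 0

0


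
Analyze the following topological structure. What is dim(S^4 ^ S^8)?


S^m ^ S^n = S^{m+n}.
k = 4 + 8 = 12

12


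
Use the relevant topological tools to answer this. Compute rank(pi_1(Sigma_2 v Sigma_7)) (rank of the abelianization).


For a wedge: H_1(A v B) = H_1(A) + H_1(B).
b_1(Sigma_2) = 4, b_1(Sigma_7) = 14.
b_1 = 4 + 14 = 18

18


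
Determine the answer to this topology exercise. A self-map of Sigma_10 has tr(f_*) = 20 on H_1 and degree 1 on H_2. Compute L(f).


L(f) = tr(f_0*) - tr(f_1*) + tr(f_2*).
= 1 - (20) + (1)
= -18

-18


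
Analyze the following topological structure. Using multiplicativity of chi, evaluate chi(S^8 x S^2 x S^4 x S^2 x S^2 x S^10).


chi is multiplicative: chi(X x Y) = chi(X) chi(Y).
Each even-dim sphere has chi = 2. There are 6 factors.
chi = 2^6 = 64

64


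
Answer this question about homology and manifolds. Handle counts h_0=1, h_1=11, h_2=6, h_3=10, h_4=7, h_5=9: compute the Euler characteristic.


Handles of index k contribute (-1)^k to chi (same as CW cells).
chi = (1) + (-11) + (6) + (-10) + (7) + (-9) = -16

-16


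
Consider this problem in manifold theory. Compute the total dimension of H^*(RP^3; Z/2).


H^k(RP^3; Z/2) = Z/2 for each 0 <= k <= 3.
Total dimension = 3 + 1 = 4

4


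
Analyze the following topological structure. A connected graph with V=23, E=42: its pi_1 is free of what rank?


For a connected graph: rank(pi_1) = b_1 = E - V + 1 = 1 - chi.
chi = V - E = 23 - 42 = -19.
rank = 1 - (-19) = 42 - 23 + 1 = 20

20


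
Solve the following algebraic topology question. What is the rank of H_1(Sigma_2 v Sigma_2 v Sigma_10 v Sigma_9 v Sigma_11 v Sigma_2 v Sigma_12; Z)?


For a wedge X v Y: reduced H_k(X v Y) = H_k(X) + H_k(Y).
Each Sigma_g contributes b_1 = 2g.
b_1 = 4 + 4 + 20 + 18 + 22 + 4 + 24 = 96

96


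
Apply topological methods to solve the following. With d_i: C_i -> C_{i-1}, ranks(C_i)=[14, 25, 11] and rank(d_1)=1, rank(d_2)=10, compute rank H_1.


rank H_k = rank(ker d_k) - rank(im d_{k+1}).
rank(ker d_1) = rank(C_1) - rank(d_1) = 25 - 1 = 24.
rank(im d_{1+1}) = 10.
rank H_1 = 24 - 10 = 14

14


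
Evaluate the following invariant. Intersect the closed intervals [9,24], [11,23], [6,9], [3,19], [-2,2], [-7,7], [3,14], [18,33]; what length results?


Intersection = [max(a_i), min(b_i)] = [18, 2].
Since 18 > 2, the intersection is empty.
Length = 0

0


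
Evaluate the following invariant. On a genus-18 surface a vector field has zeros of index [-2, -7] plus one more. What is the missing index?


Poincare-Hopf: sum of indices = chi(M).
chi(Sigma_18) = 2 - 2*18 = -34.
Sum of known indices = -9.
x = chi - (sum known) = -34 - (-9) = -25

-25


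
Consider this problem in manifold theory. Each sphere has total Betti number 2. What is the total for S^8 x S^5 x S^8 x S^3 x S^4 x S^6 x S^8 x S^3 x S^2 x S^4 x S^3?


Total Betti number is multiplicative under products.
Each S^d (d>=1) has total Betti number 2.
There are 11 sphere factors.
Total = 2^11 = 2048

2048


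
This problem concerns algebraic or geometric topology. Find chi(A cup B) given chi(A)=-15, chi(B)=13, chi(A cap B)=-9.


chi(A cup B) = chi(A) + chi(B) - chi(A cap B)
= -15 + (13) - (-9)
= 7

7


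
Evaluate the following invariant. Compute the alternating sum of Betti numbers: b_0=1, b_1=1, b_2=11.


chi = sum_k (-1)^k b_k.
= (1) + (-1) + (11)
= 11

11


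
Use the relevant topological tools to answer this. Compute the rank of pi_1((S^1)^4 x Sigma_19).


pi_1(A x B) = pi_1(A) x pi_1(B); rank of abelianization = b_1.
b_1(T^4) = 4, b_1(Sigma_19) = 2*19 = 38.
b_1(product) = 4 + 38 = 42

42


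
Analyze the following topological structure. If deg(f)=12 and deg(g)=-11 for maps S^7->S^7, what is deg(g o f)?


Degree is multiplicative under composition: deg(g o f) = deg(g) * deg(f).
= -11 * 12 = -132

-132


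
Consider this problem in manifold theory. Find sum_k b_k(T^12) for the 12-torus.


b_k(T^12) = C(12,k), so the sum over k is sum_k C(12,k) = 2^12.
Total = 2^12 = 4096

4096


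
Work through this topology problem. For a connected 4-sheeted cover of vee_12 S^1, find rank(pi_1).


Nielsen-Schreier: an index-n subgroup of F_r is free of rank 1 + n(r-1).
Equivalently: chi(cover) = n*chi(base); chi(vee_r S^1) = 1 - 12 = -11.
chi(E) = 4*(-11) = -44; rank = 1 - chi(E) = 1 - (-44) = 45.
rank = 1 + 4*(12-1) = 1 + 44 = 45

45


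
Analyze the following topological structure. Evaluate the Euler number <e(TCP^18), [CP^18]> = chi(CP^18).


For any closed oriented manifold, <e(TM),[M]> = chi(M).
chi(CP^18) = 18+1 = 19

19


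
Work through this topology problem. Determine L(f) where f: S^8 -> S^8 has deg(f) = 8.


On S^8: L(f) = tr(f_0*) + (-1)^8 tr(f_8*) = 1 + (-1)^8 * deg(f).
L(f) = 1 + (-1)^8 * 8 = 1 + 8 = 9

9


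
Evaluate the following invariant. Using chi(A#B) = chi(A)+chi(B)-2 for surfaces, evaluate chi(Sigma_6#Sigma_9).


chi(Sigma_6) = 2 - 2*6 = -10
chi(Sigma_9) = 2 - 2*9 = -16
For surfaces: chi(A#B) = chi(A) + chi(B) - 2.
chi = -10 + -16 - 2 = -28

-28


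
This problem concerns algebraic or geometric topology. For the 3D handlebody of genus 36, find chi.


A genus-g handlebody deformation retracts to a wedge of g circles.
chi(vee_g S^1) = 1 - g.
chi(H_36) = 1 - 36 = -35

-35


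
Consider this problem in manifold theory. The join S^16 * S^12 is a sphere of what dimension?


Join of spheres: S^m * S^n = S^{m+n+1}.
dim = 16 + 12 + 1 = 29

29


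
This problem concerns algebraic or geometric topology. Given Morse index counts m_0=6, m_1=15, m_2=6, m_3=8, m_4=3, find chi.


Morse theory: chi(M) = sum_k (-1)^k m_k where m_k = #(index-k critical points).
= (6) + (-15) + (6) + (-8) + (3) = -8

-8


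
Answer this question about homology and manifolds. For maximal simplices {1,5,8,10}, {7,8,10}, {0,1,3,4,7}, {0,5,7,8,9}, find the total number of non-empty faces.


Each maximal simplex on m vertices has 2^m - 1 nonempty faces.
Take the union (dedupe shared faces).
Total distinct faces = 72

72


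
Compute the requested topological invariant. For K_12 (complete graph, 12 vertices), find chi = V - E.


K_12: V = 12, E = C(12,2) = 66.
chi = V - E = 12 - 66 = -54

-54


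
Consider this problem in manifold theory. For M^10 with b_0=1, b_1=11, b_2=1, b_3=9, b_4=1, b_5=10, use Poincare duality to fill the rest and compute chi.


By Poincare duality b_k = b_{10-k}, so full Betti numbers: b_0=1, b_1=11, b_2=1, b_3=9, b_4=1, b_5=10, b_6=1, b_7=9, b_8=1, b_9=11, b_10=1.
chi = sum (-1)^k b_k = -44

-44


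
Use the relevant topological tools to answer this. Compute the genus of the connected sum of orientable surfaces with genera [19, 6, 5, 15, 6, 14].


Genus is additive under connected sum of orientable surfaces.
g = 19 + 6 + 5 + 15 + 6 + 14 = 65

65


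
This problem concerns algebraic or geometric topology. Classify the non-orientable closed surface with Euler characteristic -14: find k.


chi = 2 - k for closed non-orientable surfaces with k crosscaps.
-14 = 2 - k
k = 2 - (-14) = 16

16


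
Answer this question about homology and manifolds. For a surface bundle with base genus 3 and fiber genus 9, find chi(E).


For a fiber bundle F -> E -> B (with CW structure): chi(E) = chi(B) * chi(F).
chi(Sigma_3) = -4, chi(Sigma_9) = -16.
chi(E) = (-4) * (-16) = 64

64


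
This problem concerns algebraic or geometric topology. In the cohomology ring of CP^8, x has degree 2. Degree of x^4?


|x| = 2 in H^*(CP^n).
|x^4| = 4 * |x| = 4 * 2 = 8

8


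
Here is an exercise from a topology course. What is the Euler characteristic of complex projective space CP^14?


CP^14 has one cell in each even dimension 0, 2, ..., 2*14 (14+1 cells total).
All cells are even-dimensional, so chi = number of cells.
chi = 14 + 1 = 15

15


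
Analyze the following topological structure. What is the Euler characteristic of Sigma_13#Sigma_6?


chi(Sigma_13) = 2 - 2*13 = -24
chi(Sigma_6) = 2 - 2*6 = -10
For surfaces: chi(A#B) = chi(A) + chi(B) - 2.
chi = -24 + -10 - 2 = -36

-36


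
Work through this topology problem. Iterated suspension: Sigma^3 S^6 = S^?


Each suspension raises dimension by 1: Sigma S^n = S^{n+1}.
Sigma^3 S^6 = S^{6+3} = S^9

9


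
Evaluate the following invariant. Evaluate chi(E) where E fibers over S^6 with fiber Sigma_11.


chi(S^6) = 2 (n even), chi(Sigma_11) = 2 - 2*11 = -20.
chi(E) = 2 * (-20) = -40

-40


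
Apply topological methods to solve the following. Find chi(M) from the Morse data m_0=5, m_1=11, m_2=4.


Morse theory: chi(M) = sum_k (-1)^k m_k where m_k = #(index-k critical points).
= (5) + (-11) + (4) = -2

-2


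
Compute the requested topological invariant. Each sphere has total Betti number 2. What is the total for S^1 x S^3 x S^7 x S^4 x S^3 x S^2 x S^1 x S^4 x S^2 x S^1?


Total Betti number is multiplicative under products.
Each S^d (d>=1) has total Betti number 2.
There are 10 sphere factors.
Total = 2^10 = 1024

1024


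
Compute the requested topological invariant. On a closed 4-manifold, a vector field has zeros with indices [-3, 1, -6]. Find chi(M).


Poincare-Hopf: chi(M) = sum of indices of zeros.
chi = (-3) + (1) + (-6) = -8

-8


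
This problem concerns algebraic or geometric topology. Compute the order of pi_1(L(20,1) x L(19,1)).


pi_1(X x Y) = pi_1(X) x pi_1(Y).
pi_1(L(20,1)) = Z/20, pi_1(L(19,1)) = Z/19.
|Z/20 x Z/19| = 20 * 19 = 380

380


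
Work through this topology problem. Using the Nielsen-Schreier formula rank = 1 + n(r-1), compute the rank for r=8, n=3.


Nielsen-Schreier: an index-n subgroup of F_r is free of rank 1 + n(r-1).
Equivalently: chi(cover) = n*chi(base); chi(vee_r S^1) = 1 - 8 = -7.
chi(E) = 3*(-7) = -21; rank = 1 - chi(E) = 1 - (-21) = 22.
rank = 1 + 3*(8-1) = 1 + 21 = 22

22


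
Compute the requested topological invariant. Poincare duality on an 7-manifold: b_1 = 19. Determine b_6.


Poincare duality for closed orientable n-manifolds: b_k = b_{n-k}.
Here n = 7, so b_6 = b_1 = 19

19


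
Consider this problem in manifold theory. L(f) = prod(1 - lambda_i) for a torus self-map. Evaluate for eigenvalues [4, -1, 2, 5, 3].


For a torus self-map: L(f) = det(I - A) where A acts on H_1.
L(f) = (1-4) * (1--1) * (1-2) * (1-5) * (1-3) = -3 * 2 * -1 * -4 * -2 = 48

48


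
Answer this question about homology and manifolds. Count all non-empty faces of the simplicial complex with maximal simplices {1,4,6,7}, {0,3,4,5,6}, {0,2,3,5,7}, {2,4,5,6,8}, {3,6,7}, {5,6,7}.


Each maximal simplex on m vertices has 2^m - 1 nonempty faces.
Take the union (dedupe shared faces).
Total distinct faces = 90

90


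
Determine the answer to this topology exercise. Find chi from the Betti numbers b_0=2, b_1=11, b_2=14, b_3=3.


chi = sum_k (-1)^k b_k.
= (2) + (-11) + (14) + (-3)
= 2

2


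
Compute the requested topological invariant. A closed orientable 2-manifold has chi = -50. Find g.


chi = 2 - 2g for closed orientable surfaces.
-50 = 2 - 2g
2g = 2 - (-50) = 52
g = 26

26


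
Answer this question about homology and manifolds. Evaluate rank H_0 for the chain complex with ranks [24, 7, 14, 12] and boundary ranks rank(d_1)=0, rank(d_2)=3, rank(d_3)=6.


rank H_k = rank(ker d_k) - rank(im d_{k+1}).
rank(ker d_0) = rank(C_0) - rank(d_0) = 24 - 0 = 24.
rank(im d_{0+1}) = 0.
rank H_0 = 24 - 0 = 24

24


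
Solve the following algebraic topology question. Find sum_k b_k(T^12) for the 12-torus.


b_k(T^12) = C(12,k), so the sum over k is sum_k C(12,k) = 2^12.
Total = 2^12 = 4096

4096


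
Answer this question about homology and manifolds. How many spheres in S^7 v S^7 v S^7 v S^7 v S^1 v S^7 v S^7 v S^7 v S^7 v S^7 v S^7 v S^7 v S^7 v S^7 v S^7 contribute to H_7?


For a wedge of spheres, H_k (k>0) is free on one generator per sphere of dimension k.
Spheres of dimension 7: count = 14.
b_7 = 14

14


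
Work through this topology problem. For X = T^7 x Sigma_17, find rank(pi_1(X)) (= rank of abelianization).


pi_1(A x B) = pi_1(A) x pi_1(B); rank of abelianization = b_1.
b_1(T^7) = 7, b_1(Sigma_17) = 2*17 = 34.
b_1(product) = 7 + 34 = 41

41


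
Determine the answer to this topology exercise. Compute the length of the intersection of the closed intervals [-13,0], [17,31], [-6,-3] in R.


Intersection = [max(a_i), min(b_i)] = [17, -3].
Since 17 > -3, the intersection is empty.
Length = 0

0


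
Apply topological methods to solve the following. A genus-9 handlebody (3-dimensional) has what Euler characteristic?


A genus-g handlebody deformation retracts to a wedge of g circles.
chi(vee_g S^1) = 1 - g.
chi(H_9) = 1 - 9 = -8

-8


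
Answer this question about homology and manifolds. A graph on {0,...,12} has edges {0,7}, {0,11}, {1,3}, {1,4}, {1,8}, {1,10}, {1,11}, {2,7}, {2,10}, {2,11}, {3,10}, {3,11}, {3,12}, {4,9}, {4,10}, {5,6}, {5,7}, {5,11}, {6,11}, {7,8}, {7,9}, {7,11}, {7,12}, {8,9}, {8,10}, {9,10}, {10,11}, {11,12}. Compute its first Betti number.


b_1 = E - V + (number of components).
E = 28, V = 13, components = 1.
b_1 = 28 - 13 + 1 = 16

16


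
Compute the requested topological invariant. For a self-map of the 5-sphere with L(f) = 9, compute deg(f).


L(f) = 1 + (-1)^5 deg(f) on S^5.
9 = 1 + (-1)^5 * deg(f)
(-1)^5 * deg(f) = 8
deg(f) = -8

-8


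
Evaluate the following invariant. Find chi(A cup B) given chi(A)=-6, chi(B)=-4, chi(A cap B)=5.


chi(A cup B) = chi(A) + chi(B) - chi(A cap B)
= -6 + (-4) - (5)
= -15

-15


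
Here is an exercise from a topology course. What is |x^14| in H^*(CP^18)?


|x| = 2 in H^*(CP^n).
|x^14| = 14 * |x| = 14 * 2 = 28

28


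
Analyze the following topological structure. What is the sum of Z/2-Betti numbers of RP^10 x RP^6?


dim H^*(RP^n; Z/2) = n+1 (one Z/2 in each degree 0..n).
Total Betti number is multiplicative.
Total = (10+1) * (6+1) = 11 * 7 = 77

77


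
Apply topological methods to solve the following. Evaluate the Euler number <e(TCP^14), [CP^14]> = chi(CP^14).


For any closed oriented manifold, <e(TM),[M]> = chi(M).
chi(CP^14) = 14+1 = 15

15


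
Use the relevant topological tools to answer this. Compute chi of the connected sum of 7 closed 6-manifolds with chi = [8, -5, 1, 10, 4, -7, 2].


For n-manifolds: chi(A#B) = chi(A) + chi(B) - chi(S^6).
chi(S^6) = 1 + (-1)^6 = 2.
chi(#) = (sum chi_i) - (7-1)*chi(S^6) = 13 - 6*2 = 1

1


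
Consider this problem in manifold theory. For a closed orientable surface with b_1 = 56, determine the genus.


For a closed orientable surface: b_1 = 2g.
56 = 2g
g = 56 / 2 = 28

28


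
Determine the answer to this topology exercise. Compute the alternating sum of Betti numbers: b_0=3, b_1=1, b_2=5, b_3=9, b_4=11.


chi = sum_k (-1)^k b_k.
= (3) + (-1) + (5) + (-9) + (11)
= 9

9


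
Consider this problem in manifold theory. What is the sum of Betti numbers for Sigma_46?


For Sigma_46: b_0 = 1, b_1 = 2g = 92, b_2 = 1.
Total = 1 + 92 + 1 = 94

94


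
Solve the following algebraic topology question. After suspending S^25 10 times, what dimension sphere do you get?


Each suspension raises dimension by 1: Sigma S^n = S^{n+1}.
Sigma^10 S^25 = S^{25+10} = S^35

35


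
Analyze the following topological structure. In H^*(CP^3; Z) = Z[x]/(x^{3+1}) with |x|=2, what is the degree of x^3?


|x| = 2 in H^*(CP^n).
|x^3| = 3 * |x| = 3 * 2 = 6

6


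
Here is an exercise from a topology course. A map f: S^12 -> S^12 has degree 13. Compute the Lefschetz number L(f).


On S^12: L(f) = tr(f_0*) + (-1)^12 tr(f_12*) = 1 + (-1)^12 * deg(f).
L(f) = 1 + (-1)^12 * 13 = 1 + 13 = 14

14


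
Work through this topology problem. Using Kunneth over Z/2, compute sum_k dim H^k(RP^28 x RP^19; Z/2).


dim H^*(RP^n; Z/2) = n+1 (one Z/2 in each degree 0..n).
Total Betti number is multiplicative.
Total = (28+1) * (19+1) = 29 * 20 = 580

580


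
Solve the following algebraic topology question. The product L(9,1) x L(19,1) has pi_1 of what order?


pi_1(X x Y) = pi_1(X) x pi_1(Y).
pi_1(L(9,1)) = Z/9, pi_1(L(19,1)) = Z/19.
|Z/9 x Z/19| = 9 * 19 = 171

171


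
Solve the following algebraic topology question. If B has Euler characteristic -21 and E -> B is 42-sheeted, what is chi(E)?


For a finite covering: chi(E) = (number of sheets) * chi(B).
chi(E) = 42 * (-21) = -882

-882


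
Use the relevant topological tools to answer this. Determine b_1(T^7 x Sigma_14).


pi_1(A x B) = pi_1(A) x pi_1(B); rank of abelianization = b_1.
b_1(T^7) = 7, b_1(Sigma_14) = 2*14 = 28.
b_1(product) = 7 + 28 = 35

35


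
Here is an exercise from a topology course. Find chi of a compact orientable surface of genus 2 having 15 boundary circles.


For a compact orientable surface with genus g and b boundary components: chi = 2 - 2g - b.
chi = 2 - 2*2 - 15 = 2 - 4 - 15 = -17

-17


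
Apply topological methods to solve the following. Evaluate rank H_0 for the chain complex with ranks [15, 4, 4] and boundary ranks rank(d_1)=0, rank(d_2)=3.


rank H_k = rank(ker d_k) - rank(im d_{k+1}).
rank(ker d_0) = rank(C_0) - rank(d_0) = 15 - 0 = 15.
rank(im d_{0+1}) = 0.
rank H_0 = 15 - 0 = 15

15


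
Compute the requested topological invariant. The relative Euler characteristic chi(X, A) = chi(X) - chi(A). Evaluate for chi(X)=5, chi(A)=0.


Relative Euler characteristic: chi(X, A) = chi(X) - chi(A).
= 5 - (0) = 5

5


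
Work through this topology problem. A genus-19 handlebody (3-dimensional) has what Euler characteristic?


A genus-g handlebody deformation retracts to a wedge of g circles.
chi(vee_g S^1) = 1 - g.
chi(H_19) = 1 - 19 = -18

-18


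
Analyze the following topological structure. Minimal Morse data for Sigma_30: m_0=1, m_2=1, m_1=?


A perfect Morse function has m_k = b_k.
For Sigma_30: b_0=1, b_1=2g=60, b_2=1.
Saddles m_1 = 2g = 60

60


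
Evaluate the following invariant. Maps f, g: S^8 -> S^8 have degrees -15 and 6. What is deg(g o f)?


Degree is multiplicative under composition: deg(g o f) = deg(g) * deg(f).
= 6 * -15 = -90

-90


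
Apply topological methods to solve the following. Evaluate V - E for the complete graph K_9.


K_9: V = 9, E = C(9,2) = 36.
chi = V - E = 9 - 36 = -27

-27


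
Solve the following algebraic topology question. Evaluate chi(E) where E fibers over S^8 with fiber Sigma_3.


chi(S^8) = 2 (n even), chi(Sigma_3) = 2 - 2*3 = -4.
chi(E) = 2 * (-4) = -8

-8


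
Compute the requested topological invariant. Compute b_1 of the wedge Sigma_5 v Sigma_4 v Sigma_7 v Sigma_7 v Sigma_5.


For a wedge X v Y: reduced H_k(X v Y) = H_k(X) + H_k(Y).
Each Sigma_g contributes b_1 = 2g.
b_1 = 10 + 8 + 14 + 14 + 10 = 56

56


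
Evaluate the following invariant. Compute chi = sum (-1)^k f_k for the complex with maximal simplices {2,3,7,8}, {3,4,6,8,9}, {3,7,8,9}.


Enumerate all faces; f-vector: f_0=7, f_1=16, f_2=16, f_3=7, f_4=1.
chi = sum (-1)^k f_k = 1

1
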